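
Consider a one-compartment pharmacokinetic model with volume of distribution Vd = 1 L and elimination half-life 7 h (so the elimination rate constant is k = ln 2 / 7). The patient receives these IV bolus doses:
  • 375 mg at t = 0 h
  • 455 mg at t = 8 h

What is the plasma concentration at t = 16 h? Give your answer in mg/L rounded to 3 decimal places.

k = ln 2 / 7 = 0.09902 per h
Dose 1 (375 mg at t=0 h): 375·exp(−0.09902·16) = 76.906 mg/L
Dose 2 (455 mg at t=8 h): 455·exp(−0.09902·8) = 206.052 mg/L
C(16) = 76.906 + 206.052 = 282.959 mg/L

282.959 mg/L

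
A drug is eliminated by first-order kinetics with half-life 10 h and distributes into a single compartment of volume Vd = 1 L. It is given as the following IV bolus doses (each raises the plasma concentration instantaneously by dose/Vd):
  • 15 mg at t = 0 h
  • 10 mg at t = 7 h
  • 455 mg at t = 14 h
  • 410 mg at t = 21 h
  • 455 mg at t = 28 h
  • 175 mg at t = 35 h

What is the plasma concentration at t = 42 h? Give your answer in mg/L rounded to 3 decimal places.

442.806 mg/L

k = ln 2 / 10 = 0.06931 per h
Dose 1 (15 mg at t=0 h): 15·exp(−0.06931·42) = 0.816 mg/L
Dose 2 (10 mg at t=7 h): 10·exp(−0.06931·35) = 0.884 mg/L
Dose 3 (455 mg at t=14 h): 455·exp(−0.06931·28) = 65.332 mg/L
Dose 4 (410 mg at t=21 h): 410·exp(−0.06931·21) = 95.636 mg/L
Dose 5 (455 mg at t=28 h): 455·exp(−0.06931·14) = 172.413 mg/L
Dose 6 (175 mg at t=35 h): 175·exp(−0.06931·7) = 107.725 mg/L
C(42) = 0.816 + 0.884 + 65.332 + 95.636 + 172.413 + 107.725 = 442.806 mg/L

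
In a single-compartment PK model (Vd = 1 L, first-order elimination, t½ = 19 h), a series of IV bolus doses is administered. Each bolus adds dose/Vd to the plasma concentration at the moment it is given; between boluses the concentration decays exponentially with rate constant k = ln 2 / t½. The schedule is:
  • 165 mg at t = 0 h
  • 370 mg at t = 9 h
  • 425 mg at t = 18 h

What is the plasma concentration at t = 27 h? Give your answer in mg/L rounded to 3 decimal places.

k = ln 2 / 19 = 0.03648 per h
Dose 1 (165 mg at t=0 h): 165·exp(−0.03648·27) = 61.618 mg/L
Dose 2 (370 mg at t=9 h): 370·exp(−0.03648·18) = 191.874 mg/L
Dose 3 (425 mg at t=18 h): 425·exp(−0.03648·9) = 306.052 mg/L
C(27) = 61.618 + 191.874 + 306.052 = 559.544 mg/L

559.544 mg/L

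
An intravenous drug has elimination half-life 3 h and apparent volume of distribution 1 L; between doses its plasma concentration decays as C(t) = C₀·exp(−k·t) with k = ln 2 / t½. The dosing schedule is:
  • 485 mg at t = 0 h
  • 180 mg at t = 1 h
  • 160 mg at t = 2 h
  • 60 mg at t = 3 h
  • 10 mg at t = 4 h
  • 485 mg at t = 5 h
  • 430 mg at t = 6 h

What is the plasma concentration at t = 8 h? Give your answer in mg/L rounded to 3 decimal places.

k = ln 2 / 3 = 0.23105 per h
Dose 1 (485 mg at t=0 h): 485·exp(−0.23105·8) = 76.383 mg/L
Dose 2 (180 mg at t=1 h): 180·exp(−0.23105·7) = 35.717 mg/L
Dose 3 (160 mg at t=2 h): 160·exp(−0.23105·6) = 40.000 mg/L
Dose 4 (60 mg at t=3 h): 60·exp(−0.23105·5) = 18.899 mg/L
Dose 5 (10 mg at t=4 h): 10·exp(−0.23105·4) = 3.969 mg/L
Dose 6 (485 mg at t=5 h): 485·exp(−0.23105·3) = 242.500 mg/L
Dose 7 (430 mg at t=6 h): 430·exp(−0.23105·2) = 270.883 mg/L
C(8) = 76.383 + 35.717 + 40.000 + 18.899 + 3.969 + 242.500 + 270.883 = 688.350 mg/L

688.350 mg/L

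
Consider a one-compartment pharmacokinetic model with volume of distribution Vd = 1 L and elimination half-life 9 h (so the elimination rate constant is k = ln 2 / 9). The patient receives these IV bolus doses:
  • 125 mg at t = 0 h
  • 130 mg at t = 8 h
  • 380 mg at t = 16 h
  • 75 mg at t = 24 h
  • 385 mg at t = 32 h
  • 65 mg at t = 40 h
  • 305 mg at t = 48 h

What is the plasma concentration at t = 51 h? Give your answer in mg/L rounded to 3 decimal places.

k = ln 2 / 9 = 0.07702 per h
Dose 1 (125 mg at t=0 h): 125·exp(−0.07702·51) = 2.461 mg/L
Dose 2 (130 mg at t=8 h): 130·exp(−0.07702·43) = 4.739 mg/L
Dose 3 (380 mg at t=16 h): 380·exp(−0.07702·35) = 25.651 mg/L
Dose 4 (75 mg at t=24 h): 75·exp(−0.07702·27) = 9.375 mg/L
Dose 5 (385 mg at t=32 h): 385·exp(−0.07702·19) = 89.115 mg/L
Dose 6 (65 mg at t=40 h): 65·exp(−0.07702·11) = 27.860 mg/L
Dose 7 (305 mg at t=48 h): 305·exp(−0.07702·3) = 242.079 mg/L
C(51) = 2.461 + 4.739 + 25.651 + 9.375 + 89.115 + 27.860 + 242.079 = 401.281 mg/L

401.281 mg/L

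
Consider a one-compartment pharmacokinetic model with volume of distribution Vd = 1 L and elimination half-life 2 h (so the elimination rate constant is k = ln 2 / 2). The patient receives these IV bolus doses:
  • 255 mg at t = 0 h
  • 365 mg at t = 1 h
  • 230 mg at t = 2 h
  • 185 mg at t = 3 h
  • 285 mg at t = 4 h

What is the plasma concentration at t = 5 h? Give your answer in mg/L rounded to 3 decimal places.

511.671 mg/L

k = ln 2 / 2 = 0.34657 per h
Dose 1 (255 mg at t=0 h): 255·exp(−0.34657·5) = 45.078 mg/L
Dose 2 (365 mg at t=1 h): 365·exp(−0.34657·4) = 91.250 mg/L
Dose 3 (230 mg at t=2 h): 230·exp(−0.34657·3) = 81.317 mg/L
Dose 4 (185 mg at t=3 h): 185·exp(−0.34657·2) = 92.500 mg/L
Dose 5 (285 mg at t=4 h): 285·exp(−0.34657·1) = 201.525 mg/L
C(5) = 45.078 + 91.250 + 81.317 + 92.500 + 201.525 = 511.671 mg/L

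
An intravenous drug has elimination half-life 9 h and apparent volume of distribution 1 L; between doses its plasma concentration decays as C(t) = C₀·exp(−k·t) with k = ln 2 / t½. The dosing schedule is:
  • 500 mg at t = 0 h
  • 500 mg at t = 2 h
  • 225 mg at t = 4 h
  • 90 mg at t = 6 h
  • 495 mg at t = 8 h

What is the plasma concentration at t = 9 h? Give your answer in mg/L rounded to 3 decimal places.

1224.462 mg/L

k = ln 2 / 9 = 0.07702 per h
Dose 1 (500 mg at t=0 h): 500·exp(−0.07702·9) = 250.000 mg/L
Dose 2 (500 mg at t=2 h): 500·exp(−0.07702·7) = 291.632 mg/L
Dose 3 (225 mg at t=4 h): 225·exp(−0.07702·5) = 153.089 mg/L
Dose 4 (90 mg at t=6 h): 90·exp(−0.07702·3) = 71.433 mg/L
Dose 5 (495 mg at t=8 h): 495·exp(−0.07702·1) = 458.308 mg/L
C(9) = 250.000 + 291.632 + 153.089 + 71.433 + 458.308 = 1224.462 mg/L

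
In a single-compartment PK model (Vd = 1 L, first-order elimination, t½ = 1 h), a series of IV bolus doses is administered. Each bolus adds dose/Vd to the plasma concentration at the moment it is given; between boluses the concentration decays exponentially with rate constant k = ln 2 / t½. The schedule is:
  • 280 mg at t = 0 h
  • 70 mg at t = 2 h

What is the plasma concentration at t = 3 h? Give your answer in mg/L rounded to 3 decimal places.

70.000 mg/L

k = ln 2 / 1 = 0.69315 per h
Dose 1 (280 mg at t=0 h): 280·exp(−0.69315·3) = 35.000 mg/L
Dose 2 (70 mg at t=2 h): 70·exp(−0.69315·1) = 35.000 mg/L
C(3) = 35.000 + 35.000 = 70.000 mg/L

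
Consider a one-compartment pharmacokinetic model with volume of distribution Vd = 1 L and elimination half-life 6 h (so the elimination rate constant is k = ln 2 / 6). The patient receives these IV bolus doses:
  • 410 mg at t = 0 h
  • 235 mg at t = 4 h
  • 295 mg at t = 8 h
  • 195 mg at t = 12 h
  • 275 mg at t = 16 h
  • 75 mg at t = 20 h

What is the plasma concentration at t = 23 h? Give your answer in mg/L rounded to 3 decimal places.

337.334 mg/L

k = ln 2 / 6 = 0.11552 per h
Dose 1 (410 mg at t=0 h): 410·exp(−0.11552·23) = 28.763 mg/L
Dose 2 (235 mg at t=4 h): 235·exp(−0.11552·19) = 26.170 mg/L
Dose 3 (295 mg at t=8 h): 295·exp(−0.11552·15) = 52.149 mg/L
Dose 4 (195 mg at t=12 h): 195·exp(−0.11552·11) = 54.720 mg/L
Dose 5 (275 mg at t=16 h): 275·exp(−0.11552·7) = 122.499 mg/L
Dose 6 (75 mg at t=20 h): 75·exp(−0.11552·3) = 53.033 mg/L
C(23) = 28.763 + 26.170 + 52.149 + 54.720 + 122.499 + 53.033 = 337.334 mg/L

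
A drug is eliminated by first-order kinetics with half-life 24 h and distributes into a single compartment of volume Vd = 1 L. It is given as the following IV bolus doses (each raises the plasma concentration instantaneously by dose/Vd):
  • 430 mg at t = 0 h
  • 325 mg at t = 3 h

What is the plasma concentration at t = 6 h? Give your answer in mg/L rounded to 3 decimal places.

659.612 mg/L

k = ln 2 / 24 = 0.02888 per h
Dose 1 (430 mg at t=0 h): 430·exp(−0.02888·6) = 361.585 mg/L
Dose 2 (325 mg at t=3 h): 325·exp(−0.02888·3) = 298.026 mg/L
C(6) = 361.585 + 298.026 = 659.612 mg/L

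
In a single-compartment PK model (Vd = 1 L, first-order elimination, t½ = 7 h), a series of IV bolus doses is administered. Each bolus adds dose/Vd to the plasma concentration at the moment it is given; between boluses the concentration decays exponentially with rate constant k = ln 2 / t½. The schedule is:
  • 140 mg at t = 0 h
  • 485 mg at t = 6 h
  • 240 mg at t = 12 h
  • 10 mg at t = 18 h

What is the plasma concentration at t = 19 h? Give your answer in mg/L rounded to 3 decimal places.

k = ln 2 / 7 = 0.09902 per h
Dose 1 (140 mg at t=0 h): 140·exp(−0.09902·19) = 21.333 mg/L
Dose 2 (485 mg at t=6 h): 485·exp(−0.09902·13) = 133.871 mg/L
Dose 3 (240 mg at t=12 h): 240·exp(−0.09902·7) = 120.000 mg/L
Dose 4 (10 mg at t=18 h): 10·exp(−0.09902·1) = 9.057 mg/L
C(19) = 21.333 + 133.871 + 120.000 + 9.057 = 284.261 mg/L

284.261 mg/L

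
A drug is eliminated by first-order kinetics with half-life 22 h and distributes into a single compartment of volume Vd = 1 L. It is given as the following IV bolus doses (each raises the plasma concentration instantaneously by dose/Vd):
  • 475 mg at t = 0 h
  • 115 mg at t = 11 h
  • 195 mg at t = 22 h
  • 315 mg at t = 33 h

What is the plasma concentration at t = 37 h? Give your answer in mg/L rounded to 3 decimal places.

k = ln 2 / 22 = 0.03151 per h
Dose 1 (475 mg at t=0 h): 475·exp(−0.03151·37) = 148.053 mg/L
Dose 2 (115 mg at t=11 h): 115·exp(−0.03151·26) = 50.691 mg/L
Dose 3 (195 mg at t=22 h): 195·exp(−0.03151·15) = 121.559 mg/L
Dose 4 (315 mg at t=33 h): 315·exp(−0.03151·4) = 277.701 mg/L
C(37) = 148.053 + 50.691 + 121.559 + 277.701 = 598.004 mg/L

598.004 mg/L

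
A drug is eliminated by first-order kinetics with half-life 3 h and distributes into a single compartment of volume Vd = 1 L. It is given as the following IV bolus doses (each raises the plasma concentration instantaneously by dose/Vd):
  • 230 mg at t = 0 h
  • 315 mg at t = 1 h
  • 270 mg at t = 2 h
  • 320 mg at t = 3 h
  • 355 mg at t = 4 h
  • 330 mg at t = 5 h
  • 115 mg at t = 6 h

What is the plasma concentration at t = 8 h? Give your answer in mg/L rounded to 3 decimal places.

k = ln 2 / 3 = 0.23105 per h
Dose 1 (230 mg at t=0 h): 230·exp(−0.23105·8) = 36.223 mg/L
Dose 2 (315 mg at t=1 h): 315·exp(−0.23105·7) = 62.504 mg/L
Dose 3 (270 mg at t=2 h): 270·exp(−0.23105·6) = 67.500 mg/L
Dose 4 (320 mg at t=3 h): 320·exp(−0.23105·5) = 100.794 mg/L
Dose 5 (355 mg at t=4 h): 355·exp(−0.23105·4) = 140.882 mg/L
Dose 6 (330 mg at t=5 h): 330·exp(−0.23105·3) = 165.000 mg/L
Dose 7 (115 mg at t=6 h): 115·exp(−0.23105·2) = 72.445 mg/L
C(8) = 36.223 + 62.504 + 67.500 + 100.794 + 140.882 + 165.000 + 72.445 = 645.348 mg/L

645.348 mg/L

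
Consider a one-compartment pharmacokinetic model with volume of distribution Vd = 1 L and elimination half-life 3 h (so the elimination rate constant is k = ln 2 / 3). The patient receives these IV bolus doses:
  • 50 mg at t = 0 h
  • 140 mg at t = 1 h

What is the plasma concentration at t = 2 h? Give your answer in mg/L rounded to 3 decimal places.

142.616 mg/L

k = ln 2 / 3 = 0.23105 per h
Dose 1 (50 mg at t=0 h): 50·exp(−0.23105·2) = 31.498 mg/L
Dose 2 (140 mg at t=1 h): 140·exp(−0.23105·1) = 111.118 mg/L
C(2) = 31.498 + 111.118 = 142.616 mg/L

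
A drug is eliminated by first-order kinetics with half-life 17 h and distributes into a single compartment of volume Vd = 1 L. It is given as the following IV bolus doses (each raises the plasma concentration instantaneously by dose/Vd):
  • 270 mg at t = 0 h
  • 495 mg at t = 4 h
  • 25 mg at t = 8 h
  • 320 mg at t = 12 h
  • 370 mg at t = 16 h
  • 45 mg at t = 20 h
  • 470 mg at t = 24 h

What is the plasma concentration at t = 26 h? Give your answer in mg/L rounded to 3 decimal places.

1202.742 mg/L

k = ln 2 / 17 = 0.04077 per h
Dose 1 (270 mg at t=0 h): 270·exp(−0.04077·26) = 93.533 mg/L
Dose 2 (495 mg at t=4 h): 495·exp(−0.04077·22) = 201.854 mg/L
Dose 3 (25 mg at t=8 h): 25·exp(−0.04077·18) = 12.001 mg/L
Dose 4 (320 mg at t=12 h): 320·exp(−0.04077·14) = 180.819 mg/L
Dose 5 (370 mg at t=16 h): 370·exp(−0.04077·10) = 246.108 mg/L
Dose 6 (45 mg at t=20 h): 45·exp(−0.04077·6) = 35.234 mg/L
Dose 7 (470 mg at t=24 h): 470·exp(−0.04077·2) = 433.194 mg/L
C(26) = 93.533 + 201.854 + 12.001 + 180.819 + 246.108 + 35.234 + 433.194 = 1202.742 mg/L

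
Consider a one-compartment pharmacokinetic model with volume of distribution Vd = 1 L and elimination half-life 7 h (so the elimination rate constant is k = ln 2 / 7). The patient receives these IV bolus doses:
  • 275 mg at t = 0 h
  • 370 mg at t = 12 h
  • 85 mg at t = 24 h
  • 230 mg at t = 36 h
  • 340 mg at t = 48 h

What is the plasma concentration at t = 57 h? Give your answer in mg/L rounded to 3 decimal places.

176.713 mg/L

k = ln 2 / 7 = 0.09902 per h
Dose 1 (275 mg at t=0 h): 275·exp(−0.09902·57) = 0.973 mg/L
Dose 2 (370 mg at t=12 h): 370·exp(−0.09902·45) = 4.295 mg/L
Dose 3 (85 mg at t=24 h): 85·exp(−0.09902·33) = 3.238 mg/L
Dose 4 (230 mg at t=36 h): 230·exp(−0.09902·21) = 28.750 mg/L
Dose 5 (340 mg at t=48 h): 340·exp(−0.09902·9) = 139.457 mg/L
C(57) = 0.973 + 4.295 + 3.238 + 28.750 + 139.457 = 176.713 mg/L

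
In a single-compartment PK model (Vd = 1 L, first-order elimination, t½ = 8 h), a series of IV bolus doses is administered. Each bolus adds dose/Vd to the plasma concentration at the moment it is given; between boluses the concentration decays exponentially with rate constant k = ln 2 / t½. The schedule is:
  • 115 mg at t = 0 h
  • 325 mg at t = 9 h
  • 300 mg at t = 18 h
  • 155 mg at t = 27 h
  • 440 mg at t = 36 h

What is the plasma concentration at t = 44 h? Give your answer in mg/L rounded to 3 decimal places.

305.272 mg/L

k = ln 2 / 8 = 0.08664 per h
Dose 1 (115 mg at t=0 h): 115·exp(−0.08664·44) = 2.541 mg/L
Dose 2 (325 mg at t=9 h): 325·exp(−0.08664·35) = 15.663 mg/L
Dose 3 (300 mg at t=18 h): 300·exp(−0.08664·26) = 31.534 mg/L
Dose 4 (155 mg at t=27 h): 155·exp(−0.08664·17) = 35.534 mg/L
Dose 5 (440 mg at t=36 h): 440·exp(−0.08664·8) = 220.000 mg/L
C(44) = 2.541 + 15.663 + 31.534 + 35.534 + 220.000 = 305.272 mg/L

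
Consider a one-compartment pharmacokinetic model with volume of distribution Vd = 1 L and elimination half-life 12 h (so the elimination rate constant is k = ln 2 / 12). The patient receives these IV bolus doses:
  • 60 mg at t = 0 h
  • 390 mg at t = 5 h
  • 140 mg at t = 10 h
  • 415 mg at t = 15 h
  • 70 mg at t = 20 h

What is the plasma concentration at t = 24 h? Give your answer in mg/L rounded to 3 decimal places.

509.829 mg/L

k = ln 2 / 12 = 0.05776 per h
Dose 1 (60 mg at t=0 h): 60·exp(−0.05776·24) = 15.000 mg/L
Dose 2 (390 mg at t=5 h): 390·exp(−0.05776·19) = 130.147 mg/L
Dose 3 (140 mg at t=10 h): 140·exp(−0.05776·14) = 62.363 mg/L
Dose 4 (415 mg at t=15 h): 415·exp(−0.05776·9) = 246.760 mg/L
Dose 5 (70 mg at t=20 h): 70·exp(−0.05776·4) = 55.559 mg/L
C(24) = 15.000 + 130.147 + 62.363 + 246.760 + 55.559 = 509.829 mg/L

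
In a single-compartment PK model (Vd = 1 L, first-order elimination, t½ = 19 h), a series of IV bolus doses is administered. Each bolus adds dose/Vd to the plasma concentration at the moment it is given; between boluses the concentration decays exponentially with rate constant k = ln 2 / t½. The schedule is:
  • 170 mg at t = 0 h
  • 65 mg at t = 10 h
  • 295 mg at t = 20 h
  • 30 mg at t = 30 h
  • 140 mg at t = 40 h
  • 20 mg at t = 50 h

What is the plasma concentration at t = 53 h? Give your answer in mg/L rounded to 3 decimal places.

k = ln 2 / 19 = 0.03648 per h
Dose 1 (170 mg at t=0 h): 170·exp(−0.03648·53) = 24.589 mg/L
Dose 2 (65 mg at t=10 h): 65·exp(−0.03648·43) = 13.541 mg/L
Dose 3 (295 mg at t=20 h): 295·exp(−0.03648·33) = 88.508 mg/L
Dose 4 (30 mg at t=30 h): 30·exp(−0.03648·23) = 12.963 mg/L
Dose 5 (140 mg at t=40 h): 140·exp(−0.03648·13) = 87.128 mg/L
Dose 6 (20 mg at t=50 h): 20·exp(−0.03648·3) = 17.927 mg/L
C(53) = 24.589 + 13.541 + 88.508 + 12.963 + 87.128 + 17.927 = 244.655 mg/L

244.655 mg/L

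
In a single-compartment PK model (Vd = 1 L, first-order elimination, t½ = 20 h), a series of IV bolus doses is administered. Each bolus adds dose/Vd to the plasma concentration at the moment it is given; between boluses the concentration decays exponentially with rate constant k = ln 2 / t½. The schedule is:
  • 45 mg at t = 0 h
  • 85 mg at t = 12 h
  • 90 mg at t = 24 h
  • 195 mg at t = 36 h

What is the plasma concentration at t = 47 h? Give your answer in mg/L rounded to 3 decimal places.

k = ln 2 / 20 = 0.03466 per h
Dose 1 (45 mg at t=0 h): 45·exp(−0.03466·47) = 8.827 mg/L
Dose 2 (85 mg at t=12 h): 85·exp(−0.03466·35) = 25.271 mg/L
Dose 3 (90 mg at t=24 h): 90·exp(−0.03466·23) = 40.556 mg/L
Dose 4 (195 mg at t=36 h): 195·exp(−0.03466·11) = 133.189 mg/L
C(47) = 8.827 + 25.271 + 40.556 + 133.189 = 207.842 mg/L

207.842 mg/L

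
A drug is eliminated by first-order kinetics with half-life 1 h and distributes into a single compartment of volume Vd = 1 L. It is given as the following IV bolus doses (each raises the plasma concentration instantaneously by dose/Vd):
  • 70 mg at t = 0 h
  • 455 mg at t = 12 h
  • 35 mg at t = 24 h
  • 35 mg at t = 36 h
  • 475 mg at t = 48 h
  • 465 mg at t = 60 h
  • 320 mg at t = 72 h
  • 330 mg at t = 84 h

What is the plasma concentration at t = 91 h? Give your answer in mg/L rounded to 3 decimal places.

2.579 mg/L

k = ln 2 / 1 = 0.69315 per h
Dose 1 (70 mg at t=0 h): 70·exp(−0.69315·91) = 0.000 mg/L
Dose 2 (455 mg at t=12 h): 455·exp(−0.69315·79) = 0.000 mg/L
Dose 3 (35 mg at t=24 h): 35·exp(−0.69315·67) = 0.000 mg/L
Dose 4 (35 mg at t=36 h): 35·exp(−0.69315·55) = 0.000 mg/L
Dose 5 (475 mg at t=48 h): 475·exp(−0.69315·43) = 0.000 mg/L
Dose 6 (465 mg at t=60 h): 465·exp(−0.69315·31) = 0.000 mg/L
Dose 7 (320 mg at t=72 h): 320·exp(−0.69315·19) = 0.001 mg/L
Dose 8 (330 mg at t=84 h): 330·exp(−0.69315·7) = 2.578 mg/L
C(91) = 0.000 + 0.000 + 0.000 + 0.000 + 0.000 + 0.000 + 0.001 + 2.578 = 2.579 mg/L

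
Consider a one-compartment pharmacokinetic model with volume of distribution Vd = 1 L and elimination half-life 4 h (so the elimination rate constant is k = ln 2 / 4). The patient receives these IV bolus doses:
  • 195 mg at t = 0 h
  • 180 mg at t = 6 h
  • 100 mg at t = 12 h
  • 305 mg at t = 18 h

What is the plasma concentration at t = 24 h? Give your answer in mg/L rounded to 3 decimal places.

k = ln 2 / 4 = 0.17329 per h
Dose 1 (195 mg at t=0 h): 195·exp(−0.17329·24) = 3.047 mg/L
Dose 2 (180 mg at t=6 h): 180·exp(−0.17329·18) = 7.955 mg/L
Dose 3 (100 mg at t=12 h): 100·exp(−0.17329·12) = 12.500 mg/L
Dose 4 (305 mg at t=18 h): 305·exp(−0.17329·6) = 107.834 mg/L
C(24) = 3.047 + 7.955 + 12.500 + 107.834 = 131.336 mg/L

131.336 mg/L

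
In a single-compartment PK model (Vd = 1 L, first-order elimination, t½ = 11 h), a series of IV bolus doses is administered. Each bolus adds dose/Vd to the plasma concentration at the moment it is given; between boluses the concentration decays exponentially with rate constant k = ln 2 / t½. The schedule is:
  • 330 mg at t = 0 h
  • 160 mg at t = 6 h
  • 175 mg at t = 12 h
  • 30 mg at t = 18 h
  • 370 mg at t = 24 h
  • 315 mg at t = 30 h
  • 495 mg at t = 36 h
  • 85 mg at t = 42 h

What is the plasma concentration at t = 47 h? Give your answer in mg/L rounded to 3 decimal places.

k = ln 2 / 11 = 0.06301 per h
Dose 1 (330 mg at t=0 h): 330·exp(−0.06301·47) = 17.072 mg/L
Dose 2 (160 mg at t=6 h): 160·exp(−0.06301·41) = 12.081 mg/L
Dose 3 (175 mg at t=12 h): 175·exp(−0.06301·35) = 19.285 mg/L
Dose 4 (30 mg at t=18 h): 30·exp(−0.06301·29) = 4.825 mg/L
Dose 5 (370 mg at t=24 h): 370·exp(−0.06301·23) = 86.851 mg/L
Dose 6 (315 mg at t=30 h): 315·exp(−0.06301·17) = 107.915 mg/L
Dose 7 (495 mg at t=36 h): 495·exp(−0.06301·11) = 247.500 mg/L
Dose 8 (85 mg at t=42 h): 85·exp(−0.06301·5) = 62.028 mg/L
C(47) = 17.072 + 12.081 + 19.285 + 4.825 + 86.851 + 107.915 + 247.500 + 62.028 = 557.557 mg/L

557.557 mg/L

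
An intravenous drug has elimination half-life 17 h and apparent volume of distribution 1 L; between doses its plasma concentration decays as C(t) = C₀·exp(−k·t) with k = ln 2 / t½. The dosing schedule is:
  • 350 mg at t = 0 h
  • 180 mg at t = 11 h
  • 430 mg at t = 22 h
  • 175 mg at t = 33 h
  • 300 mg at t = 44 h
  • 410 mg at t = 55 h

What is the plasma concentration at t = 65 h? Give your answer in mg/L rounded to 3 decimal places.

k = ln 2 / 17 = 0.04077 per h
Dose 1 (350 mg at t=0 h): 350·exp(−0.04077·65) = 24.721 mg/L
Dose 2 (180 mg at t=11 h): 180·exp(−0.04077·54) = 19.909 mg/L
Dose 3 (430 mg at t=22 h): 430·exp(−0.04077·43) = 74.480 mg/L
Dose 4 (175 mg at t=33 h): 175·exp(−0.04077·32) = 47.467 mg/L
Dose 5 (300 mg at t=44 h): 300·exp(−0.04077·21) = 127.427 mg/L
Dose 6 (410 mg at t=55 h): 410·exp(−0.04077·10) = 272.714 mg/L
C(65) = 24.721 + 19.909 + 74.480 + 47.467 + 127.427 + 272.714 = 566.719 mg/L

566.719 mg/L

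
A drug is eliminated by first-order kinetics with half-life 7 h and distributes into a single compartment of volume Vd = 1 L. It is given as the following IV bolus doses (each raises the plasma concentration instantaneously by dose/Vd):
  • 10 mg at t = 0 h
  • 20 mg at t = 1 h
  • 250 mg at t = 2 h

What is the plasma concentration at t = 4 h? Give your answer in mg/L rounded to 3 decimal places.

k = ln 2 / 7 = 0.09902 per h
Dose 1 (10 mg at t=0 h): 10·exp(−0.09902·4) = 6.730 mg/L
Dose 2 (20 mg at t=1 h): 20·exp(−0.09902·3) = 14.860 mg/L
Dose 3 (250 mg at t=2 h): 250·exp(−0.09902·2) = 205.084 mg/L
C(4) = 6.730 + 14.860 + 205.084 = 226.673 mg/L

226.673 mg/L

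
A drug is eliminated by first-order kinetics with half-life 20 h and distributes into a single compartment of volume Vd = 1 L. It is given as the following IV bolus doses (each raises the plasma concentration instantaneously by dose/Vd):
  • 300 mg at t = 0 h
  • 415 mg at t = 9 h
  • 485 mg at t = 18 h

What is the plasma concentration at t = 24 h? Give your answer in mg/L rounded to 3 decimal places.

771.285 mg/L

k = ln 2 / 20 = 0.03466 per h
Dose 1 (300 mg at t=0 h): 300·exp(−0.03466·24) = 130.583 mg/L
Dose 2 (415 mg at t=9 h): 415·exp(−0.03466·15) = 246.760 mg/L
Dose 3 (485 mg at t=18 h): 485·exp(−0.03466·6) = 393.942 mg/L
C(24) = 130.583 + 246.760 + 393.942 = 771.285 mg/L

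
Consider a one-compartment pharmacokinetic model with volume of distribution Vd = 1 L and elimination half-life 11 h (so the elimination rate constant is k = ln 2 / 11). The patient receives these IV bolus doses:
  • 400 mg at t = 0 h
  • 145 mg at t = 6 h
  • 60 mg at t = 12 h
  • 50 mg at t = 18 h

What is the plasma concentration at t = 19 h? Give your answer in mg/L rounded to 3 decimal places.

270.271 mg/L

k = ln 2 / 11 = 0.06301 per h
Dose 1 (400 mg at t=0 h): 400·exp(−0.06301·19) = 120.809 mg/L
Dose 2 (145 mg at t=6 h): 145·exp(−0.06301·13) = 63.915 mg/L
Dose 3 (60 mg at t=12 h): 60·exp(−0.06301·7) = 38.600 mg/L
Dose 4 (50 mg at t=18 h): 50·exp(−0.06301·1) = 46.947 mg/L
C(19) = 120.809 + 63.915 + 38.600 + 46.947 = 270.271 mg/L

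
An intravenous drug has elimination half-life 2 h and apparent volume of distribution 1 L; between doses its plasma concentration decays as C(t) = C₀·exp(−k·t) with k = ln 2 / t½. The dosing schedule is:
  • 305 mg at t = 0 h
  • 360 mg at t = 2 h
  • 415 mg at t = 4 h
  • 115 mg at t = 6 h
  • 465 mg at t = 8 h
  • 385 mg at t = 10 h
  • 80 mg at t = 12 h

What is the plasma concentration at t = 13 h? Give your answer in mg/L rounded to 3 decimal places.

314.718 mg/L

k = ln 2 / 2 = 0.34657 per h
Dose 1 (305 mg at t=0 h): 305·exp(−0.34657·13) = 3.370 mg/L
Dose 2 (360 mg at t=2 h): 360·exp(−0.34657·11) = 7.955 mg/L
Dose 3 (415 mg at t=4 h): 415·exp(−0.34657·9) = 18.341 mg/L
Dose 4 (115 mg at t=6 h): 115·exp(−0.34657·7) = 10.165 mg/L
Dose 5 (465 mg at t=8 h): 465·exp(−0.34657·5) = 82.201 mg/L
Dose 6 (385 mg at t=10 h): 385·exp(−0.34657·3) = 136.118 mg/L
Dose 7 (80 mg at t=12 h): 80·exp(−0.34657·1) = 56.569 mg/L
C(13) = 3.370 + 7.955 + 18.341 + 10.165 + 82.201 + 136.118 + 56.569 = 314.718 mg/L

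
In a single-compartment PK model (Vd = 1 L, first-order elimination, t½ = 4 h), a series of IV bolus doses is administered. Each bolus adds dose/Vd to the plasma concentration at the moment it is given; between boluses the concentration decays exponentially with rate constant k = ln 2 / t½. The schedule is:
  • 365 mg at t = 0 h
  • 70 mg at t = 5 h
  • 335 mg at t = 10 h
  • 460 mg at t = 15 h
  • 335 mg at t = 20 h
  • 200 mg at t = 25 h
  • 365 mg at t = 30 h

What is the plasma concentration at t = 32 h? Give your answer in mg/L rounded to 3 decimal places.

393.084 mg/L

k = ln 2 / 4 = 0.17329 per h
Dose 1 (365 mg at t=0 h): 365·exp(−0.17329·32) = 1.426 mg/L
Dose 2 (70 mg at t=5 h): 70·exp(−0.17329·27) = 0.650 mg/L
Dose 3 (335 mg at t=10 h): 335·exp(−0.17329·22) = 7.403 mg/L
Dose 4 (460 mg at t=15 h): 460·exp(−0.17329·17) = 24.176 mg/L
Dose 5 (335 mg at t=20 h): 335·exp(−0.17329·12) = 41.875 mg/L
Dose 6 (200 mg at t=25 h): 200·exp(−0.17329·7) = 59.460 mg/L
Dose 7 (365 mg at t=30 h): 365·exp(−0.17329·2) = 258.094 mg/L
C(32) = 1.426 + 0.650 + 7.403 + 24.176 + 41.875 + 59.460 + 258.094 = 393.084 mg/L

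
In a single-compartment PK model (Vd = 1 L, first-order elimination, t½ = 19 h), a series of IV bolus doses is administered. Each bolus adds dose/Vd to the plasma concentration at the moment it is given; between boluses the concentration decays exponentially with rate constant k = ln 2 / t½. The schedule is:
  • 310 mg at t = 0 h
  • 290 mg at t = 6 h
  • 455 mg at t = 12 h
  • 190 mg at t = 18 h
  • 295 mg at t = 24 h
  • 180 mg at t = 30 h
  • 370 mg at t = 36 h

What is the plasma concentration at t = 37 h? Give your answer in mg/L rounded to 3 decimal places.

1131.519 mg/L

k = ln 2 / 19 = 0.03648 per h
Dose 1 (310 mg at t=0 h): 310·exp(−0.03648·37) = 80.380 mg/L
Dose 2 (290 mg at t=6 h): 290·exp(−0.03648·31) = 93.593 mg/L
Dose 3 (455 mg at t=12 h): 455·exp(−0.03648·25) = 182.776 mg/L
Dose 4 (190 mg at t=18 h): 190·exp(−0.03648·19) = 95.000 mg/L
Dose 5 (295 mg at t=24 h): 295·exp(−0.03648·13) = 183.592 mg/L
Dose 6 (180 mg at t=30 h): 180·exp(−0.03648·7) = 139.433 mg/L
Dose 7 (370 mg at t=36 h): 370·exp(−0.03648·1) = 356.745 mg/L
C(37) = 80.380 + 93.593 + 182.776 + 95.000 + 183.592 + 139.433 + 356.745 = 1131.519 mg/L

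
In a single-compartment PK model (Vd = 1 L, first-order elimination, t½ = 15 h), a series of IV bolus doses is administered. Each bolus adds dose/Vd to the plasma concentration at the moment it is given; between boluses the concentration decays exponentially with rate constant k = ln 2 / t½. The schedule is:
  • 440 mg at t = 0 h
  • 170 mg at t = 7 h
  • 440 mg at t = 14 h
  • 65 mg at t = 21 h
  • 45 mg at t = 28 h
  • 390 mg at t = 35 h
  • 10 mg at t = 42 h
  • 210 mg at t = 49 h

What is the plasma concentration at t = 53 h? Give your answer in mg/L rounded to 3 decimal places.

k = ln 2 / 15 = 0.04621 per h
Dose 1 (440 mg at t=0 h): 440·exp(−0.04621·53) = 38.003 mg/L
Dose 2 (170 mg at t=7 h): 170·exp(−0.04621·46) = 20.290 mg/L
Dose 3 (440 mg at t=14 h): 440·exp(−0.04621·39) = 72.573 mg/L
Dose 4 (65 mg at t=21 h): 65·exp(−0.04621·32) = 14.815 mg/L
Dose 5 (45 mg at t=28 h): 45·exp(−0.04621·25) = 14.174 mg/L
Dose 6 (390 mg at t=35 h): 390·exp(−0.04621·18) = 169.757 mg/L
Dose 7 (10 mg at t=42 h): 10·exp(−0.04621·11) = 6.015 mg/L
Dose 8 (210 mg at t=49 h): 210·exp(−0.04621·4) = 174.560 mg/L
C(53) = 38.003 + 20.290 + 72.573 + 14.815 + 14.174 + 169.757 + 6.015 + 174.560 = 510.188 mg/L

510.188 mg/L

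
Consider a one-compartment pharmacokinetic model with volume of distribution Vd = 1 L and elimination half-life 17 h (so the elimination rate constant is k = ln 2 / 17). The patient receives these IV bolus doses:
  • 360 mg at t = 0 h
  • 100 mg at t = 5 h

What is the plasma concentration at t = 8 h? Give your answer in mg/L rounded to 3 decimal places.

k = ln 2 / 17 = 0.04077 per h
Dose 1 (360 mg at t=0 h): 360·exp(−0.04077·8) = 259.801 mg/L
Dose 2 (100 mg at t=5 h): 100·exp(−0.04077·3) = 88.487 mg/L
C(8) = 259.801 + 88.487 = 348.288 mg/L

348.288 mg/L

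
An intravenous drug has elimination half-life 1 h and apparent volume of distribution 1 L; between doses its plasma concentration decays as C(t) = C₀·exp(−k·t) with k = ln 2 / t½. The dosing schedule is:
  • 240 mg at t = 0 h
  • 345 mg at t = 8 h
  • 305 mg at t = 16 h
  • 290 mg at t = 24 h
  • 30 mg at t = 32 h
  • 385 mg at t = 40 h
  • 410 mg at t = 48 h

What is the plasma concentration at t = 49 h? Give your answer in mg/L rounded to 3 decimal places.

k = ln 2 / 1 = 0.69315 per h
Dose 1 (240 mg at t=0 h): 240·exp(−0.69315·49) = 0.000 mg/L
Dose 2 (345 mg at t=8 h): 345·exp(−0.69315·41) = 0.000 mg/L
Dose 3 (305 mg at t=16 h): 305·exp(−0.69315·33) = 0.000 mg/L
Dose 4 (290 mg at t=24 h): 290·exp(−0.69315·25) = 0.000 mg/L
Dose 5 (30 mg at t=32 h): 30·exp(−0.69315·17) = 0.000 mg/L
Dose 6 (385 mg at t=40 h): 385·exp(−0.69315·9) = 0.752 mg/L
Dose 7 (410 mg at t=48 h): 410·exp(−0.69315·1) = 205.000 mg/L
C(49) = 0.000 + 0.000 + 0.000 + 0.000 + 0.000 + 0.752 + 205.000 = 205.752 mg/L

205.752 mg/L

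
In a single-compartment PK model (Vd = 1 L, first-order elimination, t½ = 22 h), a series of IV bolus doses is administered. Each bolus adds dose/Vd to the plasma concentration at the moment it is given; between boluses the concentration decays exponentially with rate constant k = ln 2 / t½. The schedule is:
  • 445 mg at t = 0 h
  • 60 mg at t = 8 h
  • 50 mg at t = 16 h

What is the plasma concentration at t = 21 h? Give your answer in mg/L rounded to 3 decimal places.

312.170 mg/L

k = ln 2 / 22 = 0.03151 per h
Dose 1 (445 mg at t=0 h): 445·exp(−0.03151·21) = 229.622 mg/L
Dose 2 (60 mg at t=8 h): 60·exp(−0.03151·13) = 39.835 mg/L
Dose 3 (50 mg at t=16 h): 50·exp(−0.03151·5) = 42.712 mg/L
C(21) = 229.622 + 39.835 + 42.712 = 312.170 mg/L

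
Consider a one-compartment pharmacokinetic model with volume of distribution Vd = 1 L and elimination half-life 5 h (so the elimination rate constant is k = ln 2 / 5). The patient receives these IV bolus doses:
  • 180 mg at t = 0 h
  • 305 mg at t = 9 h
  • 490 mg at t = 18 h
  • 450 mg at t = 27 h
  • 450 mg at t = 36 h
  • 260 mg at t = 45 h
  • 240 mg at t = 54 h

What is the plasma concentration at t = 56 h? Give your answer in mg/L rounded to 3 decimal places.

277.727 mg/L

k = ln 2 / 5 = 0.13863 per h
Dose 1 (180 mg at t=0 h): 180·exp(−0.13863·56) = 0.077 mg/L
Dose 2 (305 mg at t=9 h): 305·exp(−0.13863·47) = 0.451 mg/L
Dose 3 (490 mg at t=18 h): 490·exp(−0.13863·38) = 2.526 mg/L
Dose 4 (450 mg at t=27 h): 450·exp(−0.13863·29) = 8.077 mg/L
Dose 5 (450 mg at t=36 h): 450·exp(−0.13863·20) = 28.125 mg/L
Dose 6 (260 mg at t=45 h): 260·exp(−0.13863·11) = 56.586 mg/L
Dose 7 (240 mg at t=54 h): 240·exp(−0.13863·2) = 181.886 mg/L
C(56) = 0.077 + 0.451 + 2.526 + 8.077 + 28.125 + 56.586 + 181.886 = 277.727 mg/L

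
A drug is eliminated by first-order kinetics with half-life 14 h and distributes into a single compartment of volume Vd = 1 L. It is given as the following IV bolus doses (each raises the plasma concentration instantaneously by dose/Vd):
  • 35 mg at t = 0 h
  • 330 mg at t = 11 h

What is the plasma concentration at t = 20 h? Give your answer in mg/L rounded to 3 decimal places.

224.349 mg/L

k = ln 2 / 14 = 0.04951 per h
Dose 1 (35 mg at t=0 h): 35·exp(−0.04951·20) = 13.002 mg/L
Dose 2 (330 mg at t=11 h): 330·exp(−0.04951·9) = 211.346 mg/L
C(20) = 13.002 + 211.346 = 224.349 mg/L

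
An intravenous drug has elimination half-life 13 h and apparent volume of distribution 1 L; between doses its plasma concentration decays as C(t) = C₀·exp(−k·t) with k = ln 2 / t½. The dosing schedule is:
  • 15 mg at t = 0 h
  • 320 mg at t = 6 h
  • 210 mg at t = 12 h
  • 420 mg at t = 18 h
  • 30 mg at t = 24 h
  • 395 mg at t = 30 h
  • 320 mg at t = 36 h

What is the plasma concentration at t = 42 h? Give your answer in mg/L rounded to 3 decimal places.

659.962 mg/L

k = ln 2 / 13 = 0.05332 per h
Dose 1 (15 mg at t=0 h): 15·exp(−0.05332·42) = 1.598 mg/L
Dose 2 (320 mg at t=6 h): 320·exp(−0.05332·36) = 46.938 mg/L
Dose 3 (210 mg at t=12 h): 210·exp(−0.05332·30) = 42.416 mg/L
Dose 4 (420 mg at t=18 h): 420·exp(−0.05332·24) = 116.816 mg/L
Dose 5 (30 mg at t=24 h): 30·exp(−0.05332·18) = 11.490 mg/L
Dose 6 (395 mg at t=30 h): 395·exp(−0.05332·12) = 208.316 mg/L
Dose 7 (320 mg at t=36 h): 320·exp(−0.05332·6) = 232.388 mg/L
C(42) = 1.598 + 46.938 + 42.416 + 116.816 + 11.490 + 208.316 + 232.388 = 659.962 mg/L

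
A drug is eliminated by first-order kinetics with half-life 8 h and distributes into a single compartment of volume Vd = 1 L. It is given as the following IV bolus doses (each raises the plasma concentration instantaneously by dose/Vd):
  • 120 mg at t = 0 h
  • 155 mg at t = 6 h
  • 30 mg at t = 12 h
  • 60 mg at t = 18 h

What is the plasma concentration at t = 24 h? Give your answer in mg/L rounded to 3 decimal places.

93.868 mg/L

k = ln 2 / 8 = 0.08664 per h
Dose 1 (120 mg at t=0 h): 120·exp(−0.08664·24) = 15.000 mg/L
Dose 2 (155 mg at t=6 h): 155·exp(−0.08664·18) = 32.585 mg/L
Dose 3 (30 mg at t=12 h): 30·exp(−0.08664·12) = 10.607 mg/L
Dose 4 (60 mg at t=18 h): 60·exp(−0.08664·6) = 35.676 mg/L
C(24) = 15.000 + 32.585 + 10.607 + 35.676 = 93.868 mg/L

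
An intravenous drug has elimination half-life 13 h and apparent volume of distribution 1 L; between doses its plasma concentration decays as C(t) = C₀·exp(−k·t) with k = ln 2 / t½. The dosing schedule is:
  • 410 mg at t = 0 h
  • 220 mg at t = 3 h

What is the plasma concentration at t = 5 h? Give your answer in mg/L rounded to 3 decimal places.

511.800 mg/L

k = ln 2 / 13 = 0.05332 per h
Dose 1 (410 mg at t=0 h): 410·exp(−0.05332·5) = 314.053 mg/L
Dose 2 (220 mg at t=3 h): 220·exp(−0.05332·2) = 197.747 mg/L
C(5) = 314.053 + 197.747 = 511.800 mg/L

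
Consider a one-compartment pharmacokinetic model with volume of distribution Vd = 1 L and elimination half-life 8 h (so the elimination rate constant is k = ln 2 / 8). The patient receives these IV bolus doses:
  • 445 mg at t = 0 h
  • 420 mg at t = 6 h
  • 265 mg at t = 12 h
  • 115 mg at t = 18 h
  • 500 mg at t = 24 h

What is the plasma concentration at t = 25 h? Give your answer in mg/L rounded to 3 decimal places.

739.096 mg/L

k = ln 2 / 8 = 0.08664 per h
Dose 1 (445 mg at t=0 h): 445·exp(−0.08664·25) = 51.008 mg/L
Dose 2 (420 mg at t=6 h): 420·exp(−0.08664·19) = 80.966 mg/L
Dose 3 (265 mg at t=12 h): 265·exp(−0.08664·13) = 85.916 mg/L
Dose 4 (115 mg at t=18 h): 115·exp(−0.08664·7) = 62.704 mg/L
Dose 5 (500 mg at t=24 h): 500·exp(−0.08664·1) = 458.502 mg/L
C(25) = 51.008 + 80.966 + 85.916 + 62.704 + 458.502 = 739.096 mg/L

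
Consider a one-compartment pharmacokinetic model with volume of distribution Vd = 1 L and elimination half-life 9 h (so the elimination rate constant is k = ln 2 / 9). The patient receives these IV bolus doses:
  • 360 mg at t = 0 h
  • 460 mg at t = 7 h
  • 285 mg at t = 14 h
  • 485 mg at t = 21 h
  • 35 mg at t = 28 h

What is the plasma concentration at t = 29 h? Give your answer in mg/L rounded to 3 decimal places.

507.175 mg/L

k = ln 2 / 9 = 0.07702 per h
Dose 1 (360 mg at t=0 h): 360·exp(−0.07702·29) = 38.576 mg/L
Dose 2 (460 mg at t=7 h): 460·exp(−0.07702·22) = 84.510 mg/L
Dose 3 (285 mg at t=14 h): 285·exp(−0.07702·15) = 89.769 mg/L
Dose 4 (485 mg at t=21 h): 485·exp(−0.07702·8) = 261.914 mg/L
Dose 5 (35 mg at t=28 h): 35·exp(−0.07702·1) = 32.406 mg/L
C(29) = 38.576 + 84.510 + 89.769 + 261.914 + 32.406 = 507.175 mg/L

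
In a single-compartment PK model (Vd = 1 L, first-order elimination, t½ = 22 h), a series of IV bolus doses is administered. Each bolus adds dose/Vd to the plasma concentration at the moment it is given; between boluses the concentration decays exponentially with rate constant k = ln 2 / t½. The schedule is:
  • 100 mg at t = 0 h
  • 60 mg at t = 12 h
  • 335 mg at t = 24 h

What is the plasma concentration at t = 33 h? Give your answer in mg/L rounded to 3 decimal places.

318.603 mg/L

k = ln 2 / 22 = 0.03151 per h
Dose 1 (100 mg at t=0 h): 100·exp(−0.03151·33) = 35.355 mg/L
Dose 2 (60 mg at t=12 h): 60·exp(−0.03151·21) = 30.960 mg/L
Dose 3 (335 mg at t=24 h): 335·exp(−0.03151·9) = 252.288 mg/L
C(33) = 35.355 + 30.960 + 252.288 = 318.603 mg/L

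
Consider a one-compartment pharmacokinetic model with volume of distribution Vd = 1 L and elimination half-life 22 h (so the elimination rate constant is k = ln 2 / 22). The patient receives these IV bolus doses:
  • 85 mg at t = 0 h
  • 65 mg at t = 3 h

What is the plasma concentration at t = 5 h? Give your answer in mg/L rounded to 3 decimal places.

133.642 mg/L

k = ln 2 / 22 = 0.03151 per h
Dose 1 (85 mg at t=0 h): 85·exp(−0.03151·5) = 72.611 mg/L
Dose 2 (65 mg at t=3 h): 65·exp(−0.03151·2) = 61.031 mg/L
C(5) = 72.611 + 61.031 = 133.642 mg/L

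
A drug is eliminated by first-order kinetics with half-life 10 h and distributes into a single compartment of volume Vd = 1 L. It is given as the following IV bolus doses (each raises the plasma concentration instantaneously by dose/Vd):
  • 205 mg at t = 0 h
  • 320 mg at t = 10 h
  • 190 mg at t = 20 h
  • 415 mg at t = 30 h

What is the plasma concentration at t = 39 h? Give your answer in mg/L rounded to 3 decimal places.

k = ln 2 / 10 = 0.06931 per h
Dose 1 (205 mg at t=0 h): 205·exp(−0.06931·39) = 13.732 mg/L
Dose 2 (320 mg at t=10 h): 320·exp(−0.06931·29) = 42.871 mg/L
Dose 3 (190 mg at t=20 h): 190·exp(−0.06931·19) = 50.909 mg/L
Dose 4 (415 mg at t=30 h): 415·exp(−0.06931·9) = 222.393 mg/L
C(39) = 13.732 + 42.871 + 50.909 + 222.393 = 329.905 mg/L

329.905 mg/L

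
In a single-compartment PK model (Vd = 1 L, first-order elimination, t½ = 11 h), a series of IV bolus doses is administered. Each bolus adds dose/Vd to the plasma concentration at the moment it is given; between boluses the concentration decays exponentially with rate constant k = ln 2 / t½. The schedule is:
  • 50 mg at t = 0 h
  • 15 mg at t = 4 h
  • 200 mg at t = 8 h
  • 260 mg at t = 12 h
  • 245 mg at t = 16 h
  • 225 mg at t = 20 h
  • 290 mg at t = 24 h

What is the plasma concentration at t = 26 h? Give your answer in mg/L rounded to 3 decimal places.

k = ln 2 / 11 = 0.06301 per h
Dose 1 (50 mg at t=0 h): 50·exp(−0.06301·26) = 9.715 mg/L
Dose 2 (15 mg at t=4 h): 15·exp(−0.06301·22) = 3.750 mg/L
Dose 3 (200 mg at t=8 h): 200·exp(−0.06301·18) = 64.333 mg/L
Dose 4 (260 mg at t=12 h): 260·exp(−0.06301·14) = 107.608 mg/L
Dose 5 (245 mg at t=16 h): 245·exp(−0.06301·10) = 130.468 mg/L
Dose 6 (225 mg at t=20 h): 225·exp(−0.06301·6) = 154.164 mg/L
Dose 7 (290 mg at t=24 h): 290·exp(−0.06301·2) = 255.661 mg/L
C(26) = 9.715 + 3.750 + 64.333 + 107.608 + 130.468 + 154.164 + 255.661 = 725.700 mg/L

725.700 mg/L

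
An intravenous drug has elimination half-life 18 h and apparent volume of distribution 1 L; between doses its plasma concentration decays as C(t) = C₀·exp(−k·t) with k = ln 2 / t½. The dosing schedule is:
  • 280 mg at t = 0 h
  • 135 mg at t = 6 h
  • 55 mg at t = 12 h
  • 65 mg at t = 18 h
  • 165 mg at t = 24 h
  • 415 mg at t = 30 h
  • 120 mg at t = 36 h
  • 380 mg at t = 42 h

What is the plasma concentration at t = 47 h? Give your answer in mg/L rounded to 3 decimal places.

k = ln 2 / 18 = 0.03851 per h
Dose 1 (280 mg at t=0 h): 280·exp(−0.03851·47) = 45.828 mg/L
Dose 2 (135 mg at t=6 h): 135·exp(−0.03851·41) = 27.839 mg/L
Dose 3 (55 mg at t=12 h): 55·exp(−0.03851·35) = 14.290 mg/L
Dose 4 (65 mg at t=18 h): 65·exp(−0.03851·29) = 21.277 mg/L
Dose 5 (165 mg at t=24 h): 165·exp(−0.03851·23) = 68.051 mg/L
Dose 6 (415 mg at t=30 h): 415·exp(−0.03851·17) = 215.646 mg/L
Dose 7 (120 mg at t=36 h): 120·exp(−0.03851·11) = 78.563 mg/L
Dose 8 (380 mg at t=42 h): 380·exp(−0.03851·5) = 313.447 mg/L
C(47) = 45.828 + 27.839 + 14.290 + 21.277 + 68.051 + 215.646 + 78.563 + 313.447 = 784.942 mg/L

784.942 mg/L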